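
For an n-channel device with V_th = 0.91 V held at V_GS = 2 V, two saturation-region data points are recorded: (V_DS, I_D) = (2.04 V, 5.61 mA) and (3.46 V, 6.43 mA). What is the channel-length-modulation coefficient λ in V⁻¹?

With V_GS fixed, I_D ∝ (1 + λ V_DS) in saturation, so I_D2/I_D1 = (1 + λ V_DS2)/(1 + λ V_DS1).
6.43/5.61 = 1.146 = (1 + 3.46 λ)/(1 + 2.04 λ).
Solving: λ (I_D1 V_DS2 − I_D2 V_DS1) = I_D2 − I_D1, so λ = (6.43 − 5.61) / (5.61 × 3.46 − 6.43 × 2.04) = 0.82 / 6.29 = 0.13 V⁻¹.

λ = 0.130 V⁻¹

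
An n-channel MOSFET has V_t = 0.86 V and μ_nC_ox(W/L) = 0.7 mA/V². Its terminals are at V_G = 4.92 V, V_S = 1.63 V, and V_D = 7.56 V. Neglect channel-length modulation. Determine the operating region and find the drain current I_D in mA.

V_GS = V_G − V_S = 4.92 − 1.63 = 3.29 V; V_DS = V_D − V_S = 7.56 − 1.63 = 5.93 V.
V_ov = V_GS − V_t = 3.29 − 0.86 = 2.43 V.
Since V_DS = 5.93 V ≥ V_ov = 2.43 V, the device is in saturation.
I_D = ½ k_n V_ov² = 0.5 × 0.7 × 2.43² = 2.07 mA.

Saturation; I_D = 2.07 mA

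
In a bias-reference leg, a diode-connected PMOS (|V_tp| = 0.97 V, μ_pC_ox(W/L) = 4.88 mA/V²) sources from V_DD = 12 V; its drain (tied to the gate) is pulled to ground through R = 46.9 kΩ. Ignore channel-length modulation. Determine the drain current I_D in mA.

I_D = 0.229 mA

With gate tied to drain, V_SG = V_SD ≥ V_SG − |V_tp|, so the device is in saturation.
KCL at the drain: ½ k_p (V_SG − |V_tp|)² = (V_DD − V_SG)/R.
Let x = V_SG − 0.97. Then 114 x² + x − 11.03 = 0, giving x = 0.306 V (positive root), so V_SG = 1.28 V.
I_D = (V_DD − V_SG)/R = (12 − 1.28) / 46.9 = 0.229 mA.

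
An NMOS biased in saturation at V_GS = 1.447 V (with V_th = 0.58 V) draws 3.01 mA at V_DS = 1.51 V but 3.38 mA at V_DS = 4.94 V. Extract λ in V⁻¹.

λ = 0.0379 V⁻¹

With V_GS fixed, I_D ∝ (1 + λ V_DS) in saturation, so I_D2/I_D1 = (1 + λ V_DS2)/(1 + λ V_DS1).
3.38/3.01 = 1.123 = (1 + 4.94 λ)/(1 + 1.51 λ).
Solving: λ (I_D1 V_DS2 − I_D2 V_DS1) = I_D2 − I_D1, so λ = (3.38 − 3.01) / (3.01 × 4.94 − 3.38 × 1.51) = 0.37 / 9.77 = 0.0379 V⁻¹.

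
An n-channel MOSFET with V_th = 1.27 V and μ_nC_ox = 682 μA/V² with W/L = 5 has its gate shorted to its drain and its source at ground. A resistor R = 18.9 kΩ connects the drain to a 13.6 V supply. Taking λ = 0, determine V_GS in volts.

With gate tied to drain, V_GS = V_DS ≥ V_GS − V_th, so the device is in saturation.
k_n = μ_nC_ox · (W/L) = 3.41 mA/V².
KCL at the drain: ½ k_n (V_GS − V_th)² = (V_DD − V_GS)/R.
Let x = V_GS − 1.27. Then 32.2 x² + x − 12.33 = 0, giving x = 0.603 V (positive root), so V_GS = 1.87 V.
I_D = (V_DD − V_GS)/R = (13.6 − 1.87) / 18.9 = 0.62 mA.

V_GS = 1.87 V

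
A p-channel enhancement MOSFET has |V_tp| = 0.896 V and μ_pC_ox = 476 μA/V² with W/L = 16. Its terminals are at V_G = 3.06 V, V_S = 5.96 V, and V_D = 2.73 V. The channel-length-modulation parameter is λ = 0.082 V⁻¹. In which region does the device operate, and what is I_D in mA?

V_SG = V_S − V_G = 5.96 − 3.06 = 2.9 V; V_SD = V_S − V_D = 5.96 − 2.73 = 3.23 V.
k_p = μ_pC_ox · (W/L) = 7.616 mA/V².
V_ov = V_SG − |V_tp| = 2.9 − 0.896 = 2 V.
Since V_SD = 3.23 V ≥ V_ov = 2 V, the device is in saturation.
I_D = ½ k_p V_ov² (1 + λ V_SD) = 0.5 × 7.616 × 2² × (1 + 0.082 × 3.23) = 19.3 mA.

Saturation; I_D = 19.3 mA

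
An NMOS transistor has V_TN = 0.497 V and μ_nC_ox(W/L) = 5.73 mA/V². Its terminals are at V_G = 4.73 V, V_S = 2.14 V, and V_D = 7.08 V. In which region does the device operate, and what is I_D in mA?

V_GS = V_G − V_S = 4.73 − 2.14 = 2.59 V; V_DS = V_D − V_S = 7.08 − 2.14 = 4.94 V.
V_ov = V_GS − V_TN = 2.59 − 0.497 = 2.09 V.
Since V_DS = 4.94 V ≥ V_ov = 2.09 V, the device is in saturation.
I_D = ½ k_n V_ov² = 0.5 × 5.73 × 2.09² = 12.6 mA.

Saturation; I_D = 12.6 mA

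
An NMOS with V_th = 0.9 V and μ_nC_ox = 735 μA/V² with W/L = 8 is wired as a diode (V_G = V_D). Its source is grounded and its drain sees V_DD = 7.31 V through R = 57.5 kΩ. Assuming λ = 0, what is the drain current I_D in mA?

With gate tied to drain, V_GS = V_DS ≥ V_GS − V_th, so the device is in saturation.
k_n = μ_nC_ox · (W/L) = 5.88 mA/V².
KCL at the drain: ½ k_n (V_GS − V_th)² = (V_DD − V_GS)/R.
Let x = V_GS − 0.9. Then 169 x² + x − 6.41 = 0, giving x = 0.192 V (positive root), so V_GS = 1.09 V.
I_D = (V_DD − V_GS)/R = (7.31 − 1.09) / 57.5 = 0.108 mA.

I_D = 0.108 mA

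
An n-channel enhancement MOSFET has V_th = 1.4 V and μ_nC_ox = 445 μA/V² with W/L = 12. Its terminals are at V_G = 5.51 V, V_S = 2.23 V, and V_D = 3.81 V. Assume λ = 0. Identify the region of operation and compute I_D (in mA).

Triode; I_D = 9.20 mA

V_GS = V_G − V_S = 5.51 − 2.23 = 3.28 V; V_DS = V_D − V_S = 3.81 − 2.23 = 1.58 V.
k_n = μ_nC_ox · (W/L) = 5.34 mA/V².
V_ov = V_GS − V_th = 3.28 − 1.4 = 1.88 V.
Since V_DS = 1.58 V < V_ov = 1.88 V, the device is in the triode region.
I_D = k_n [V_ov · V_DS − ½ V_DS²] = 5.34 × [1.88 × 1.58 − 0.5 × 1.58²] = 9.2 mA.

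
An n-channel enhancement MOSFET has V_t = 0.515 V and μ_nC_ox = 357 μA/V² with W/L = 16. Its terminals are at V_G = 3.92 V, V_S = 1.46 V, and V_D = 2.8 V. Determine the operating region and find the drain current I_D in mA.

Triode; I_D = 9.76 mA

V_GS = V_G − V_S = 3.92 − 1.46 = 2.46 V; V_DS = V_D − V_S = 2.8 − 1.46 = 1.34 V.
k_n = μ_nC_ox · (W/L) = 5.712 mA/V².
V_ov = V_GS − V_t = 2.46 − 0.515 = 1.94 V.
Since V_DS = 1.34 V < V_ov = 1.94 V, the device is in the triode region.
I_D = k_n [V_ov · V_DS − ½ V_DS²] = 5.712 × [1.94 × 1.34 − 0.5 × 1.34²] = 9.76 mA.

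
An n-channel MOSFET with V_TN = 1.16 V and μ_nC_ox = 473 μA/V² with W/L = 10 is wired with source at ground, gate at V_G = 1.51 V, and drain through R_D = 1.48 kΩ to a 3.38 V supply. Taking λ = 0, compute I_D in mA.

I_D = 0.290 mA

V_GS = V_G = 1.51 V, so V_ov = 1.51 − 1.16 = 0.35 V.
k_n = μ_nC_ox · (W/L) = 4.73 mA/V².
Assume saturation: I_D = ½ k_n V_ov² = 0.5 × 4.73 × 0.35² = 0.29 mA, giving V_DS = V_DD − I_D R_D = 3.38 − 0.29 × 1.48 = 2.95 V.
V_DS = 2.95 V ≥ V_ov = 0.35 V, confirming saturation.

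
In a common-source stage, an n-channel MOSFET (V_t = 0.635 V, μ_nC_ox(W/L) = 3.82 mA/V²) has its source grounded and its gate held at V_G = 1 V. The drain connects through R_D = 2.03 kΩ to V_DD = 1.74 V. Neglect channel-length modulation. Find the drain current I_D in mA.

I_D = 0.254 mA

V_GS = V_G = 1 V, so V_ov = 1 − 0.635 = 0.365 V.
Assume saturation: I_D = ½ k_n V_ov² = 0.5 × 3.82 × 0.365² = 0.254 mA, giving V_DS = V_DD − I_D R_D = 1.74 − 0.254 × 2.03 = 1.22 V.
V_DS = 1.22 V ≥ V_ov = 0.365 V, confirming saturation.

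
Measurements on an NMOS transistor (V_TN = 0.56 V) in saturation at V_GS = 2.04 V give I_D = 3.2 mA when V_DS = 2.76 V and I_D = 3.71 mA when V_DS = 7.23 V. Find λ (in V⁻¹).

λ = 0.0395 V⁻¹

With V_GS fixed, I_D ∝ (1 + λ V_DS) in saturation, so I_D2/I_D1 = (1 + λ V_DS2)/(1 + λ V_DS1).
3.71/3.2 = 1.159 = (1 + 7.23 λ)/(1 + 2.76 λ).
Solving: λ (I_D1 V_DS2 − I_D2 V_DS1) = I_D2 − I_D1, so λ = (3.71 − 3.2) / (3.2 × 7.23 − 3.71 × 2.76) = 0.51 / 12.9 = 0.0395 V⁻¹.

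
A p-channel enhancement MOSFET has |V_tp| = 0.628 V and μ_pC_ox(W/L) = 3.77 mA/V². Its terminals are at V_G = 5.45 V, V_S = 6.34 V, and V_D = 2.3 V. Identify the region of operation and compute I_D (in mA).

Saturation; I_D = 0.129 mA

V_SG = V_S − V_G = 6.34 − 5.45 = 0.89 V; V_SD = V_S − V_D = 6.34 − 2.3 = 4.04 V.
V_ov = V_SG − |V_tp| = 0.89 − 0.628 = 0.262 V.
Since V_SD = 4.04 V ≥ V_ov = 0.262 V, the device is in saturation.
I_D = ½ k_p V_ov² = 0.5 × 3.77 × 0.262² = 0.129 mA.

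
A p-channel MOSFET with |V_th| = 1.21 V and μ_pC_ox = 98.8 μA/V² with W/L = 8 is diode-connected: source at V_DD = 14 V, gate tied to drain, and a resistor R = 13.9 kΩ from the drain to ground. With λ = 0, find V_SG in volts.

With gate tied to drain, V_SG = V_SD ≥ V_SG − |V_th|, so the device is in saturation.
k_p = μ_pC_ox · (W/L) = 0.7904 mA/V².
KCL at the drain: ½ k_p (V_SG − |V_th|)² = (V_DD − V_SG)/R.
Let x = V_SG − 1.21. Then 5.49 x² + x − 12.79 = 0, giving x = 1.44 V (positive root), so V_SG = 2.65 V.
I_D = (V_DD − V_SG)/R = (14 − 2.65) / 13.9 = 0.817 mA.

V_SG = 2.65 V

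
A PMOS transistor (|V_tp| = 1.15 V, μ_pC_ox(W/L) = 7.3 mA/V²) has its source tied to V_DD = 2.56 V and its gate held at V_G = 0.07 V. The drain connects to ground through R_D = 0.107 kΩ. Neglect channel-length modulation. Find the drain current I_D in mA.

V_SG = V_DD − V_G = 2.56 − 0.07 = 2.49 V, so V_ov = 2.49 − 1.15 = 1.34 V.
Assume saturation: I_D = ½ k_p V_ov² = 0.5 × 7.3 × 1.34² = 6.55 mA, giving V_SD = V_DD − I_D R_D = 2.56 − 6.55 × 0.107 = 1.86 V.
V_SD = 1.86 V ≥ V_ov = 1.34 V, confirming saturation.

I_D = 6.55 mA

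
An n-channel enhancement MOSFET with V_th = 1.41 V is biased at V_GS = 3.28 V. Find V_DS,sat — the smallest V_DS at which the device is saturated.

The boundary between triode and saturation is V_DS = V_GS − V_th = V_ov.
V_ov = 3.28 − 1.41 = 1.87 V.

V_DS,sat = 1.87 V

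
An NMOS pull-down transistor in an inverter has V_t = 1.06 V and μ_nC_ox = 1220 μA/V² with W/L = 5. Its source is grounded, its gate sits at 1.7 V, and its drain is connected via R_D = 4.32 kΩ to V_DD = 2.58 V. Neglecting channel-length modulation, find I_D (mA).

I_D = 0.559 mA

V_GS = V_G = 1.7 V, so V_ov = 1.7 − 1.06 = 0.64 V.
k_n = μ_nC_ox · (W/L) = 6.1 mA/V².
Assume saturation: I_D = ½ k_n V_ov² = 0.5 × 6.1 × 0.64² = 1.25 mA, giving V_DS = V_DD − I_D R_D = 2.58 − 1.25 × 4.32 = -2.82 V.
But -2.82 V < V_ov = 0.64 V, so the device is actually in triode.
In triode I_D = k_n[V_ov V_DS − ½ V_DS²] and I_D = (V_DD − V_DS)/R_D. Equating: 13.2 V_DS² − 17.87 V_DS + 2.58 = 0, giving V_DS = 0.164 V (the root below V_ov).
I_D = (2.58 − 0.164) / 4.32 = 0.559 mA.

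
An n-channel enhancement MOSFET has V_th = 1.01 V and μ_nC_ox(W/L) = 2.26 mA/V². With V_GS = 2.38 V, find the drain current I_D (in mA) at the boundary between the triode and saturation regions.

At the boundary V_DS = V_ov = V_GS − V_th = 2.38 − 1.01 = 1.37 V.
I_D = ½ k_n V_ov² = 0.5 × 2.26 × 1.37² = 2.12 mA.

I_D = 2.12 mA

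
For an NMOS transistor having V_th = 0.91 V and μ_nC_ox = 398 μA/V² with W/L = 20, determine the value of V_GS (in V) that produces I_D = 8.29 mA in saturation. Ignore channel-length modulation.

k_n = μ_nC_ox · (W/L) = 7.96 mA/V².
In saturation I_D = ½ k_n (V_GS − V_th)², so V_GS − V_th = √(2 I_D / k_n) = √(2 × 8.29 / 7.96) = 1.44 V.
V_GS = 0.91 + 1.44 = 2.35 V.

V_GS = 2.35 V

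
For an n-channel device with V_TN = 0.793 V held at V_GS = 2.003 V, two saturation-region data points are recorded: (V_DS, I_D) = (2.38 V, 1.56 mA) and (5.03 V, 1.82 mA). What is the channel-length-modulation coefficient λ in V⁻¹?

λ = 0.0740 V⁻¹

With V_GS fixed, I_D ∝ (1 + λ V_DS) in saturation, so I_D2/I_D1 = (1 + λ V_DS2)/(1 + λ V_DS1).
1.82/1.56 = 1.167 = (1 + 5.03 λ)/(1 + 2.38 λ).
Solving: λ (I_D1 V_DS2 − I_D2 V_DS1) = I_D2 − I_D1, so λ = (1.82 − 1.56) / (1.56 × 5.03 − 1.82 × 2.38) = 0.26 / 3.52 = 0.074 V⁻¹.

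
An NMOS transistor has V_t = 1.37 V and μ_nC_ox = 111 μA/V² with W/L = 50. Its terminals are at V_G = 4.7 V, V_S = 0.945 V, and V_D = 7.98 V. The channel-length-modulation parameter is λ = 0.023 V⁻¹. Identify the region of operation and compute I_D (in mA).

Saturation; I_D = 18.3 mA

V_GS = V_G − V_S = 4.7 − 0.945 = 3.76 V; V_DS = V_D − V_S = 7.98 − 0.945 = 7.04 V.
k_n = μ_nC_ox · (W/L) = 5.55 mA/V².
V_ov = V_GS − V_t = 3.76 − 1.37 = 2.39 V.
Since V_DS = 7.04 V ≥ V_ov = 2.39 V, the device is in saturation.
I_D = ½ k_n V_ov² (1 + λ V_DS) = 0.5 × 5.55 × 2.39² × (1 + 0.023 × 7.04) = 18.3 mA.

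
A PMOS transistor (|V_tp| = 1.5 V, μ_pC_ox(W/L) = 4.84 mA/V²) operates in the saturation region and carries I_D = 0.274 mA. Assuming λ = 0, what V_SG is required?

In saturation I_D = ½ k_p (V_SG − |V_tp|)², so V_SG − |V_tp| = √(2 I_D / k_p) = √(2 × 0.274 / 4.84) = 0.336 V.
V_SG = 1.5 + 0.336 = 1.84 V.

V_SG = 1.84 V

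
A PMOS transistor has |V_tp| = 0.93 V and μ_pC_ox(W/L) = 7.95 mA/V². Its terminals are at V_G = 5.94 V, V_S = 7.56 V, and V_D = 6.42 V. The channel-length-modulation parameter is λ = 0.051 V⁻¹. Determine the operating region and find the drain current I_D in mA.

V_SG = V_S − V_G = 7.56 − 5.94 = 1.62 V; V_SD = V_S − V_D = 7.56 − 6.42 = 1.14 V.
V_ov = V_SG − |V_tp| = 1.62 − 0.93 = 0.69 V.
Since V_SD = 1.14 V ≥ V_ov = 0.69 V, the device is in saturation.
I_D = ½ k_p V_ov² (1 + λ V_SD) = 0.5 × 7.95 × 0.69² × (1 + 0.051 × 1.14) = 2 mA.

Saturation; I_D = 2.00 mA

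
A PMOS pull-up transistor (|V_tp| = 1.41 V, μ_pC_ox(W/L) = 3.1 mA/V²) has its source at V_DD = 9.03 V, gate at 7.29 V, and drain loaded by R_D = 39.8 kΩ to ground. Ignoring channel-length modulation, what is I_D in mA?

V_SG = V_DD − V_G = 9.03 − 7.29 = 1.74 V, so V_ov = 1.74 − 1.41 = 0.33 V.
Assume saturation: I_D = ½ k_p V_ov² = 0.5 × 3.1 × 0.33² = 0.169 mA, giving V_SD = V_DD − I_D R_D = 9.03 − 0.169 × 39.8 = 2.31 V.
V_SD = 2.31 V ≥ V_ov = 0.33 V, confirming saturation.

I_D = 0.169 mA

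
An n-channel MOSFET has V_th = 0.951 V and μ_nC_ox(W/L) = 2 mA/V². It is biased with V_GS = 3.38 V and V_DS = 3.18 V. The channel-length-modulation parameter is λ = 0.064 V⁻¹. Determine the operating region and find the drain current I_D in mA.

Saturation; I_D = 7.10 mA

V_ov = V_GS − V_th = 3.38 − 0.951 = 2.43 V.
Since V_DS = 3.18 V ≥ V_ov = 2.43 V, the device is in saturation.
I_D = ½ k_n V_ov² (1 + λ V_DS) = 0.5 × 2 × 2.43² × (1 + 0.064 × 3.18) = 7.1 mA.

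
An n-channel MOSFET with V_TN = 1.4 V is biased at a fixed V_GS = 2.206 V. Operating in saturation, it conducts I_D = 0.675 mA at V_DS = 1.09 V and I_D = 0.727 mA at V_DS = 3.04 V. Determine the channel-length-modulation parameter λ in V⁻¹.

λ = 0.0413 V⁻¹

With V_GS fixed, I_D ∝ (1 + λ V_DS) in saturation, so I_D2/I_D1 = (1 + λ V_DS2)/(1 + λ V_DS1).
0.727/0.675 = 1.077 = (1 + 3.04 λ)/(1 + 1.09 λ).
Solving: λ (I_D1 V_DS2 − I_D2 V_DS1) = I_D2 − I_D1, so λ = (0.727 − 0.675) / (0.675 × 3.04 − 0.727 × 1.09) = 0.052 / 1.26 = 0.0413 V⁻¹.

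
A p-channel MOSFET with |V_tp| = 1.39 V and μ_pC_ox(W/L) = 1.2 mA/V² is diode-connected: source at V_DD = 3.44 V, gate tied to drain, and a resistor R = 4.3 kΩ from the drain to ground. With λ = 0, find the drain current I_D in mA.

I_D = 0.310 mA

With gate tied to drain, V_SG = V_SD ≥ V_SG − |V_tp|, so the device is in saturation.
KCL at the drain: ½ k_p (V_SG − |V_tp|)² = (V_DD − V_SG)/R.
Let x = V_SG − 1.39. Then 2.58 x² + x − 2.05 = 0, giving x = 0.718 V (positive root), so V_SG = 2.11 V.
I_D = (V_DD − V_SG)/R = (3.44 − 2.11) / 4.3 = 0.31 mA.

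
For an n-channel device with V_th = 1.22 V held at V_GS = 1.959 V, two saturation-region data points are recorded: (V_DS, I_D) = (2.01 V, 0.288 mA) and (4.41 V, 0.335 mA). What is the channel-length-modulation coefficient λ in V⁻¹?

With V_GS fixed, I_D ∝ (1 + λ V_DS) in saturation, so I_D2/I_D1 = (1 + λ V_DS2)/(1 + λ V_DS1).
0.335/0.288 = 1.163 = (1 + 4.41 λ)/(1 + 2.01 λ).
Solving: λ (I_D1 V_DS2 − I_D2 V_DS1) = I_D2 − I_D1, so λ = (0.335 − 0.288) / (0.288 × 4.41 − 0.335 × 2.01) = 0.047 / 0.597 = 0.0788 V⁻¹.

λ = 0.0788 V⁻¹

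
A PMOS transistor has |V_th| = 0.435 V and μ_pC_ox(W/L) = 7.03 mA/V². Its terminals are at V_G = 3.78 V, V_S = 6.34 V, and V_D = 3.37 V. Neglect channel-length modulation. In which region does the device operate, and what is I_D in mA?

Saturation; I_D = 15.9 mA

V_SG = V_S − V_G = 6.34 − 3.78 = 2.56 V; V_SD = V_S − V_D = 6.34 − 3.37 = 2.97 V.
V_ov = V_SG − |V_th| = 2.56 − 0.435 = 2.12 V.
Since V_SD = 2.97 V ≥ V_ov = 2.12 V, the device is in saturation.
I_D = ½ k_p V_ov² = 0.5 × 7.03 × 2.12² = 15.9 mA.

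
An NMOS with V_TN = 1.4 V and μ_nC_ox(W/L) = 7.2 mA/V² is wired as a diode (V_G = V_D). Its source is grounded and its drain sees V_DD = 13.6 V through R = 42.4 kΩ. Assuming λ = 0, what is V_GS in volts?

With gate tied to drain, V_GS = V_DS ≥ V_GS − V_TN, so the device is in saturation.
KCL at the drain: ½ k_n (V_GS − V_TN)² = (V_DD − V_GS)/R.
Let x = V_GS − 1.4. Then 153 x² + x − 12.2 = 0, giving x = 0.279 V (positive root), so V_GS = 1.68 V.
I_D = (V_DD − V_GS)/R = (13.6 − 1.68) / 42.4 = 0.281 mA.

V_GS = 1.68 V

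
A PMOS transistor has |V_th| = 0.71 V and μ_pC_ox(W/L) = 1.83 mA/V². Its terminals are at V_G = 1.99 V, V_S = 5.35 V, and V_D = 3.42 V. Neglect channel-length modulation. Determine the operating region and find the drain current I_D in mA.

V_SG = V_S − V_G = 5.35 − 1.99 = 3.36 V; V_SD = V_S − V_D = 5.35 − 3.42 = 1.93 V.
V_ov = V_SG − |V_th| = 3.36 − 0.71 = 2.65 V.
Since V_SD = 1.93 V < V_ov = 2.65 V, the device is in the triode region.
I_D = k_p [V_ov · V_SD − ½ V_SD²] = 1.83 × [2.65 × 1.93 − 0.5 × 1.93²] = 5.95 mA.

Triode; I_D = 5.95 mA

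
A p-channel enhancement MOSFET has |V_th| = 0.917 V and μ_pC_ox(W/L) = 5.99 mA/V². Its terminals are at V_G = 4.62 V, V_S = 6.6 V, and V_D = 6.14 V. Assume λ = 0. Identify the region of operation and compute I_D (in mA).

V_SG = V_S − V_G = 6.6 − 4.62 = 1.98 V; V_SD = V_S − V_D = 6.6 − 6.14 = 0.46 V.
V_ov = V_SG − |V_th| = 1.98 − 0.917 = 1.06 V.
Since V_SD = 0.46 V < V_ov = 1.06 V, the device is in the triode region.
I_D = k_p [V_ov · V_SD − ½ V_SD²] = 5.99 × [1.06 × 0.46 − 0.5 × 0.46²] = 2.3 mA.

Triode; I_D = 2.30 mA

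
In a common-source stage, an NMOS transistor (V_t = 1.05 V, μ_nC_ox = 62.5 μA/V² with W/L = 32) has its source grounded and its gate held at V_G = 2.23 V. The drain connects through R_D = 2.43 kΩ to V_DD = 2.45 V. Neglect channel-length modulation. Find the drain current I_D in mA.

I_D = 0.831 mA

V_GS = V_G = 2.23 V, so V_ov = 2.23 − 1.05 = 1.18 V.
k_n = μ_nC_ox · (W/L) = 2 mA/V².
Assume saturation: I_D = ½ k_n V_ov² = 0.5 × 2 × 1.18² = 1.39 mA, giving V_DS = V_DD − I_D R_D = 2.45 − 1.39 × 2.43 = -0.934 V.
But -0.934 V < V_ov = 1.18 V, so the device is actually in triode.
In triode I_D = k_n[V_ov V_DS − ½ V_DS²] and I_D = (V_DD − V_DS)/R_D. Equating: 2.43 V_DS² − 6.735 V_DS + 2.45 = 0, giving V_DS = 0.431 V (the root below V_ov).
I_D = (2.45 − 0.431) / 2.43 = 0.831 mA.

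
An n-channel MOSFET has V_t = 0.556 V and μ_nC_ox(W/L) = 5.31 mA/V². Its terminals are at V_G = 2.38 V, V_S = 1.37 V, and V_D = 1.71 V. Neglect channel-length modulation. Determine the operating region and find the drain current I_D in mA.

Triode; I_D = 0.513 mA

V_GS = V_G − V_S = 2.38 − 1.37 = 1.01 V; V_DS = V_D − V_S = 1.71 − 1.37 = 0.34 V.
V_ov = V_GS − V_t = 1.01 − 0.556 = 0.454 V.
Since V_DS = 0.34 V < V_ov = 0.454 V, the device is in the triode region.
I_D = k_n [V_ov · V_DS − ½ V_DS²] = 5.31 × [0.454 × 0.34 − 0.5 × 0.34²] = 0.513 mA.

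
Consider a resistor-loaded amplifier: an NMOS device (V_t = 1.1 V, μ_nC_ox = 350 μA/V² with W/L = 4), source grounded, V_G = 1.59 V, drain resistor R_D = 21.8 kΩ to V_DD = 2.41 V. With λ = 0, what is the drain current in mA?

V_GS = V_G = 1.59 V, so V_ov = 1.59 − 1.1 = 0.49 V.
k_n = μ_nC_ox · (W/L) = 1.4 mA/V².
Assume saturation: I_D = ½ k_n V_ov² = 0.5 × 1.4 × 0.49² = 0.168 mA, giving V_DS = V_DD − I_D R_D = 2.41 − 0.168 × 21.8 = -1.25 V.
But -1.25 V < V_ov = 0.49 V, so the device is actually in triode.
In triode I_D = k_n[V_ov V_DS − ½ V_DS²] and I_D = (V_DD − V_DS)/R_D. Equating: 15.3 V_DS² − 15.95 V_DS + 2.41 = 0, giving V_DS = 0.183 V (the root below V_ov).
I_D = (2.41 − 0.183) / 21.8 = 0.102 mA.

I_D = 0.102 mA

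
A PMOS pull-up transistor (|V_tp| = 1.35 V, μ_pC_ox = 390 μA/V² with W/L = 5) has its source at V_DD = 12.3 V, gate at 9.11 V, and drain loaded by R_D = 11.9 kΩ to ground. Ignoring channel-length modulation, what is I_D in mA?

I_D = 1.01 mA

V_SG = V_DD − V_G = 12.3 − 9.11 = 3.19 V, so V_ov = 3.19 − 1.35 = 1.84 V.
k_p = μ_pC_ox · (W/L) = 1.95 mA/V².
Assume saturation: I_D = ½ k_p V_ov² = 0.5 × 1.95 × 1.84² = 3.3 mA, giving V_SD = V_DD − I_D R_D = 12.3 − 3.3 × 11.9 = -27 V.
But -27 V < V_ov = 1.84 V, so the device is actually in triode.
In triode I_D = k_p[V_ov V_SD − ½ V_SD²] and I_D = (V_DD − V_SD)/R_D. Equating: 11.6 V_SD² − 43.7 V_SD + 12.3 = 0, giving V_SD = 0.306 V (the root below V_ov).
I_D = (12.3 − 0.306) / 11.9 = 1.01 mA.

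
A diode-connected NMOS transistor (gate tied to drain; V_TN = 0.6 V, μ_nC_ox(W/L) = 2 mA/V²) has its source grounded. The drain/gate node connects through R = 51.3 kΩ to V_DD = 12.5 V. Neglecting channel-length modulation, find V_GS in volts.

V_GS = 1.07 V

With gate tied to drain, V_GS = V_DS ≥ V_GS − V_TN, so the device is in saturation.
KCL at the drain: ½ k_n (V_GS − V_TN)² = (V_DD − V_GS)/R.
Let x = V_GS − 0.6. Then 51.3 x² + x − 11.9 = 0, giving x = 0.472 V (positive root), so V_GS = 1.07 V.
I_D = (V_DD − V_GS)/R = (12.5 − 1.07) / 51.3 = 0.223 mA.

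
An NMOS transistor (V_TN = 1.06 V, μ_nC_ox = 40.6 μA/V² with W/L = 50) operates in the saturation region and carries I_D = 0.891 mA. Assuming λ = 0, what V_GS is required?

V_GS = 2.00 V

k_n = μ_nC_ox · (W/L) = 2.03 mA/V².
In saturation I_D = ½ k_n (V_GS − V_TN)², so V_GS − V_TN = √(2 I_D / k_n) = √(2 × 0.891 / 2.03) = 0.937 V.
V_GS = 1.06 + 0.937 = 2 V.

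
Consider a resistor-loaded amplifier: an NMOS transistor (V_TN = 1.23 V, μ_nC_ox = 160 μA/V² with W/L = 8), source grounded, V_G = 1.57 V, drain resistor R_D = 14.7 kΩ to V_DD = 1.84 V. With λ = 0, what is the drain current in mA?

V_GS = V_G = 1.57 V, so V_ov = 1.57 − 1.23 = 0.34 V.
k_n = μ_nC_ox · (W/L) = 1.28 mA/V².
Assume saturation: I_D = ½ k_n V_ov² = 0.5 × 1.28 × 0.34² = 0.074 mA, giving V_DS = V_DD − I_D R_D = 1.84 − 0.074 × 14.7 = 0.752 V.
V_DS = 0.752 V ≥ V_ov = 0.34 V, confirming saturation.

I_D = 0.0740 mA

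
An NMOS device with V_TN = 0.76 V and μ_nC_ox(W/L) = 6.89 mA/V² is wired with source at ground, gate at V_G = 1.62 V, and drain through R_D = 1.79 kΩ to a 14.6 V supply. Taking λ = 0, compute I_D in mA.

V_GS = V_G = 1.62 V, so V_ov = 1.62 − 0.76 = 0.86 V.
Assume saturation: I_D = ½ k_n V_ov² = 0.5 × 6.89 × 0.86² = 2.55 mA, giving V_DS = V_DD − I_D R_D = 14.6 − 2.55 × 1.79 = 10 V.
V_DS = 10 V ≥ V_ov = 0.86 V, confirming saturation.

I_D = 2.55 mA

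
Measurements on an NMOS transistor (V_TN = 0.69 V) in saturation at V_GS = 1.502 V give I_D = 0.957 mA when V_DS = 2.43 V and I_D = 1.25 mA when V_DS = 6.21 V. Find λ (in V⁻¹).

With V_GS fixed, I_D ∝ (1 + λ V_DS) in saturation, so I_D2/I_D1 = (1 + λ V_DS2)/(1 + λ V_DS1).
1.25/0.957 = 1.306 = (1 + 6.21 λ)/(1 + 2.43 λ).
Solving: λ (I_D1 V_DS2 − I_D2 V_DS1) = I_D2 − I_D1, so λ = (1.25 − 0.957) / (0.957 × 6.21 − 1.25 × 2.43) = 0.293 / 2.91 = 0.101 V⁻¹.

λ = 0.101 V⁻¹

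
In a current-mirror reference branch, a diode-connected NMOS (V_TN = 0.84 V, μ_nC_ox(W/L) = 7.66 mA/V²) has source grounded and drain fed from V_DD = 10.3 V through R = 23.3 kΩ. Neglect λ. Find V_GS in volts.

With gate tied to drain, V_GS = V_DS ≥ V_GS − V_TN, so the device is in saturation.
KCL at the drain: ½ k_n (V_GS − V_TN)² = (V_DD − V_GS)/R.
Let x = V_GS − 0.84. Then 89.2 x² + x − 9.46 = 0, giving x = 0.32 V (positive root), so V_GS = 1.16 V.
I_D = (V_DD − V_GS)/R = (10.3 − 1.16) / 23.3 = 0.392 mA.

V_GS = 1.16 V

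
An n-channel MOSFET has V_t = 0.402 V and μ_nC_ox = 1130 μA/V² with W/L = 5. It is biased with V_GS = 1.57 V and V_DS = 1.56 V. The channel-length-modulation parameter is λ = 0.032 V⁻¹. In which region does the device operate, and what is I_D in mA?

k_n = μ_nC_ox · (W/L) = 5.65 mA/V².
V_ov = V_GS − V_t = 1.57 − 0.402 = 1.17 V.
Since V_DS = 1.56 V ≥ V_ov = 1.17 V, the device is in saturation.
I_D = ½ k_n V_ov² (1 + λ V_DS) = 0.5 × 5.65 × 1.17² × (1 + 0.032 × 1.56) = 4.05 mA.

Saturation; I_D = 4.05 mA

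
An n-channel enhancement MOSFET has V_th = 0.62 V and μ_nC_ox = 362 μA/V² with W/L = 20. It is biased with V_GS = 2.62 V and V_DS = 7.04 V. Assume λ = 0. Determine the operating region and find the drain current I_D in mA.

Saturation; I_D = 14.5 mA

k_n = μ_nC_ox · (W/L) = 7.24 mA/V².
V_ov = V_GS − V_th = 2.62 − 0.62 = 2 V.
Since V_DS = 7.04 V ≥ V_ov = 2 V, the device is in saturation.
I_D = ½ k_n V_ov² = 0.5 × 7.24 × 2² = 14.5 mA.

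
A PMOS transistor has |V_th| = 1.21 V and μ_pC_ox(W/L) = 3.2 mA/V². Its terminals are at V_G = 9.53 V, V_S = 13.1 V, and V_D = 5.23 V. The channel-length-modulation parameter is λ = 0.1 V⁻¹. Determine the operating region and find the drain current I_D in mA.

V_SG = V_S − V_G = 13.1 − 9.53 = 3.57 V; V_SD = V_S − V_D = 13.1 − 5.23 = 7.87 V.
V_ov = V_SG − |V_th| = 3.57 − 1.21 = 2.36 V.
Since V_SD = 7.87 V ≥ V_ov = 2.36 V, the device is in saturation.
I_D = ½ k_p V_ov² (1 + λ V_SD) = 0.5 × 3.2 × 2.36² × (1 + 0.1 × 7.87) = 15.9 mA.

Saturation; I_D = 15.9 mA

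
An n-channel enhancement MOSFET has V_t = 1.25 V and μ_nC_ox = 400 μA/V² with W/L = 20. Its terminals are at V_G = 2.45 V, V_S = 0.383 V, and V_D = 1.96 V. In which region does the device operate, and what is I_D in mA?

Saturation; I_D = 2.67 mA

V_GS = V_G − V_S = 2.45 − 0.383 = 2.07 V; V_DS = V_D − V_S = 1.96 − 0.383 = 1.58 V.
k_n = μ_nC_ox · (W/L) = 8 mA/V².
V_ov = V_GS − V_t = 2.07 − 1.25 = 0.817 V.
Since V_DS = 1.58 V ≥ V_ov = 0.817 V, the device is in saturation.
I_D = ½ k_n V_ov² = 0.5 × 8 × 0.817² = 2.67 mA.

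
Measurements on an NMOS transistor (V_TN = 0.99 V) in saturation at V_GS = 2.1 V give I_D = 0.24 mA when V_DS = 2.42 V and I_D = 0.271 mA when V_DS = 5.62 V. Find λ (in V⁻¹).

λ = 0.0447 V⁻¹

With V_GS fixed, I_D ∝ (1 + λ V_DS) in saturation, so I_D2/I_D1 = (1 + λ V_DS2)/(1 + λ V_DS1).
0.271/0.24 = 1.129 = (1 + 5.62 λ)/(1 + 2.42 λ).
Solving: λ (I_D1 V_DS2 − I_D2 V_DS1) = I_D2 − I_D1, so λ = (0.271 − 0.24) / (0.24 × 5.62 − 0.271 × 2.42) = 0.031 / 0.693 = 0.0447 V⁻¹.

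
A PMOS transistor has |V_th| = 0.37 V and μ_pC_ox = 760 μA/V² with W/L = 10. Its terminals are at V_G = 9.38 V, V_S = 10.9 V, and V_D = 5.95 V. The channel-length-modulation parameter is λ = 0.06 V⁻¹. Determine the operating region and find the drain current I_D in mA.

Saturation; I_D = 6.52 mA

V_SG = V_S − V_G = 10.9 − 9.38 = 1.52 V; V_SD = V_S − V_D = 10.9 − 5.95 = 4.95 V.
k_p = μ_pC_ox · (W/L) = 7.6 mA/V².
V_ov = V_SG − |V_th| = 1.52 − 0.37 = 1.15 V.
Since V_SD = 4.95 V ≥ V_ov = 1.15 V, the device is in saturation.
I_D = ½ k_p V_ov² (1 + λ V_SD) = 0.5 × 7.6 × 1.15² × (1 + 0.06 × 4.95) = 6.52 mA.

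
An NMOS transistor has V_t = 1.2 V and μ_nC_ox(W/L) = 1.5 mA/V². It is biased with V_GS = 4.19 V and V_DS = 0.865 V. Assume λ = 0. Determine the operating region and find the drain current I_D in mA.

Triode; I_D = 3.32 mA

V_ov = V_GS − V_t = 4.19 − 1.2 = 2.99 V.
Since V_DS = 0.865 V < V_ov = 2.99 V, the device is in the triode region.
I_D = k_n [V_ov · V_DS − ½ V_DS²] = 1.5 × [2.99 × 0.865 − 0.5 × 0.865²] = 3.32 mA.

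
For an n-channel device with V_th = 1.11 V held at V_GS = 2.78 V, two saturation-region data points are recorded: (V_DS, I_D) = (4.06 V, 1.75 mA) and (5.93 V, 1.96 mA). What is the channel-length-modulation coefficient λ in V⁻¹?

With V_GS fixed, I_D ∝ (1 + λ V_DS) in saturation, so I_D2/I_D1 = (1 + λ V_DS2)/(1 + λ V_DS1).
1.96/1.75 = 1.12 = (1 + 5.93 λ)/(1 + 4.06 λ).
Solving: λ (I_D1 V_DS2 − I_D2 V_DS1) = I_D2 − I_D1, so λ = (1.96 − 1.75) / (1.75 × 5.93 − 1.96 × 4.06) = 0.21 / 2.42 = 0.0868 V⁻¹.

λ = 0.0868 V⁻¹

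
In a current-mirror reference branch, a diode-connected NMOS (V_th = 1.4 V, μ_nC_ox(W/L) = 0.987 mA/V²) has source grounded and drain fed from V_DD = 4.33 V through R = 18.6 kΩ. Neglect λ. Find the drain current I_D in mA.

I_D = 0.130 mA

With gate tied to drain, V_GS = V_DS ≥ V_GS − V_th, so the device is in saturation.
KCL at the drain: ½ k_n (V_GS − V_th)² = (V_DD − V_GS)/R.
Let x = V_GS − 1.4. Then 9.18 x² + x − 2.93 = 0, giving x = 0.513 V (positive root), so V_GS = 1.91 V.
I_D = (V_DD − V_GS)/R = (4.33 − 1.91) / 18.6 = 0.13 mA.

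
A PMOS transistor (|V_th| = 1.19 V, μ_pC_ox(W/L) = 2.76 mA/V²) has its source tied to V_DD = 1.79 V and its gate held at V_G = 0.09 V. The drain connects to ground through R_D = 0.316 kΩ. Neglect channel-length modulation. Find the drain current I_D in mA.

V_SG = V_DD − V_G = 1.79 − 0.09 = 1.7 V, so V_ov = 1.7 − 1.19 = 0.51 V.
Assume saturation: I_D = ½ k_p V_ov² = 0.5 × 2.76 × 0.51² = 0.359 mA, giving V_SD = V_DD − I_D R_D = 1.79 − 0.359 × 0.316 = 1.68 V.
V_SD = 1.68 V ≥ V_ov = 0.51 V, confirming saturation.

I_D = 0.359 mA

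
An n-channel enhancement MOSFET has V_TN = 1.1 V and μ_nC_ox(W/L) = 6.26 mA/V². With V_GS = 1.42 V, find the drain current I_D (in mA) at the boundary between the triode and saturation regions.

At the boundary V_DS = V_ov = V_GS − V_TN = 1.42 − 1.1 = 0.32 V.
I_D = ½ k_n V_ov² = 0.5 × 6.26 × 0.32² = 0.321 mA.

I_D = 0.321 mA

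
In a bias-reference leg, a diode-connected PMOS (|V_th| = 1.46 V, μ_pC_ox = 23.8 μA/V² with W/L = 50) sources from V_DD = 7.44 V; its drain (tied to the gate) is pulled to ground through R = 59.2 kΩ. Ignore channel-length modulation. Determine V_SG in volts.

V_SG = 1.86 V

With gate tied to drain, V_SG = V_SD ≥ V_SG − |V_th|, so the device is in saturation.
k_p = μ_pC_ox · (W/L) = 1.19 mA/V².
KCL at the drain: ½ k_p (V_SG − |V_th|)² = (V_DD − V_SG)/R.
Let x = V_SG − 1.46. Then 35.2 x² + x − 5.98 = 0, giving x = 0.398 V (positive root), so V_SG = 1.86 V.
I_D = (V_DD − V_SG)/R = (7.44 − 1.86) / 59.2 = 0.0943 mA.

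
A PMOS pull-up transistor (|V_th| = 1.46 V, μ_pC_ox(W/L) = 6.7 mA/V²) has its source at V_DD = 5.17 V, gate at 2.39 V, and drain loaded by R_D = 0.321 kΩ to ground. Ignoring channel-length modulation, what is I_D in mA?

I_D = 5.84 mA

V_SG = V_DD − V_G = 5.17 − 2.39 = 2.78 V, so V_ov = 2.78 − 1.46 = 1.32 V.
Assume saturation: I_D = ½ k_p V_ov² = 0.5 × 6.7 × 1.32² = 5.84 mA, giving V_SD = V_DD − I_D R_D = 5.17 − 5.84 × 0.321 = 3.3 V.
V_SD = 3.3 V ≥ V_ov = 1.32 V, confirming saturation.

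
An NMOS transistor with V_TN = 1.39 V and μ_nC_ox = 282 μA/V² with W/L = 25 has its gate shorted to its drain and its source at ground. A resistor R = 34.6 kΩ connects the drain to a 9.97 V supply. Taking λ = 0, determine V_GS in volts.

With gate tied to drain, V_GS = V_DS ≥ V_GS − V_TN, so the device is in saturation.
k_n = μ_nC_ox · (W/L) = 7.05 mA/V².
KCL at the drain: ½ k_n (V_GS − V_TN)² = (V_DD − V_GS)/R.
Let x = V_GS − 1.39. Then 122 x² + x − 8.58 = 0, giving x = 0.261 V (positive root), so V_GS = 1.65 V.
I_D = (V_DD − V_GS)/R = (9.97 − 1.65) / 34.6 = 0.24 mA.

V_GS = 1.65 V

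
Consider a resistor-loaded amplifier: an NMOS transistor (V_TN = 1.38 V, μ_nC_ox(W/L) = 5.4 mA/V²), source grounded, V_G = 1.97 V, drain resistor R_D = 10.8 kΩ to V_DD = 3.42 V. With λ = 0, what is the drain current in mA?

V_GS = V_G = 1.97 V, so V_ov = 1.97 − 1.38 = 0.59 V.
Assume saturation: I_D = ½ k_n V_ov² = 0.5 × 5.4 × 0.59² = 0.94 mA, giving V_DS = V_DD − I_D R_D = 3.42 − 0.94 × 10.8 = -6.73 V.
But -6.73 V < V_ov = 0.59 V, so the device is actually in triode.
In triode I_D = k_n[V_ov V_DS − ½ V_DS²] and I_D = (V_DD − V_DS)/R_D. Equating: 29.2 V_DS² − 35.41 V_DS + 3.42 = 0, giving V_DS = 0.106 V (the root below V_ov).
I_D = (3.42 − 0.106) / 10.8 = 0.307 mA.

I_D = 0.307 mA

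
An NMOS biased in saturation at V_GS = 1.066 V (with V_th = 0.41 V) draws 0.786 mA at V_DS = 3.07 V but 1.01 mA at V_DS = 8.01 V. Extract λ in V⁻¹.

With V_GS fixed, I_D ∝ (1 + λ V_DS) in saturation, so I_D2/I_D1 = (1 + λ V_DS2)/(1 + λ V_DS1).
1.01/0.786 = 1.285 = (1 + 8.01 λ)/(1 + 3.07 λ).
Solving: λ (I_D1 V_DS2 − I_D2 V_DS1) = I_D2 − I_D1, so λ = (1.01 − 0.786) / (0.786 × 8.01 − 1.01 × 3.07) = 0.224 / 3.2 = 0.0701 V⁻¹.

λ = 0.0701 V⁻¹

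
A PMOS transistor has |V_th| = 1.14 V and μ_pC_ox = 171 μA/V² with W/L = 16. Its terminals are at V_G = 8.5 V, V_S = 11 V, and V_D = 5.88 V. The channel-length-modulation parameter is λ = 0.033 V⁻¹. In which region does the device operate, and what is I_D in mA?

Saturation; I_D = 2.96 mA

V_SG = V_S − V_G = 11 − 8.5 = 2.5 V; V_SD = V_S − V_D = 11 − 5.88 = 5.12 V.
k_p = μ_pC_ox · (W/L) = 2.736 mA/V².
V_ov = V_SG − |V_th| = 2.5 − 1.14 = 1.36 V.
Since V_SD = 5.12 V ≥ V_ov = 1.36 V, the device is in saturation.
I_D = ½ k_p V_ov² (1 + λ V_SD) = 0.5 × 2.736 × 1.36² × (1 + 0.033 × 5.12) = 2.96 mA.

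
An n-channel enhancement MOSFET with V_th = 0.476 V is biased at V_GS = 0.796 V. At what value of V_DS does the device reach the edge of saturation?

The boundary between triode and saturation is V_DS = V_GS − V_th = V_ov.
V_ov = 0.796 − 0.476 = 0.32 V.

V_DS,sat = 0.320 V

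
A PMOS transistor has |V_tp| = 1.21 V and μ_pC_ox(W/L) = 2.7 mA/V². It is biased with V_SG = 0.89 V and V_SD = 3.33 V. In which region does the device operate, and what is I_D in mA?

Cutoff; I_D = 0 mA

V_SG = 0.89 V < |V_tp| = 1.21 V, so the transistor is in cutoff.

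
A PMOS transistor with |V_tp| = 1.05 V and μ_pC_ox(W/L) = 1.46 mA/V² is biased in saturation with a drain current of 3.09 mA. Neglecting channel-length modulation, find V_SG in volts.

V_SG = 3.11 V

In saturation I_D = ½ k_p (V_SG − |V_tp|)², so V_SG − |V_tp| = √(2 I_D / k_p) = √(2 × 3.09 / 1.46) = 2.06 V.
V_SG = 1.05 + 2.06 = 3.11 V.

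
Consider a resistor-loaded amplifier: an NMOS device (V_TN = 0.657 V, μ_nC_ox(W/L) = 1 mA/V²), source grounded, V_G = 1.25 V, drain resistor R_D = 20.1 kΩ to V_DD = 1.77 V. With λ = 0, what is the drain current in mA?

I_D = 0.0803 mA

V_GS = V_G = 1.25 V, so V_ov = 1.25 − 0.657 = 0.593 V.
Assume saturation: I_D = ½ k_n V_ov² = 0.5 × 1 × 0.593² = 0.176 mA, giving V_DS = V_DD − I_D R_D = 1.77 − 0.176 × 20.1 = -1.76 V.
But -1.76 V < V_ov = 0.593 V, so the device is actually in triode.
In triode I_D = k_n[V_ov V_DS − ½ V_DS²] and I_D = (V_DD − V_DS)/R_D. Equating: 10.1 V_DS² − 12.92 V_DS + 1.77 = 0, giving V_DS = 0.156 V (the root below V_ov).
I_D = (1.77 − 0.156) / 20.1 = 0.0803 mA.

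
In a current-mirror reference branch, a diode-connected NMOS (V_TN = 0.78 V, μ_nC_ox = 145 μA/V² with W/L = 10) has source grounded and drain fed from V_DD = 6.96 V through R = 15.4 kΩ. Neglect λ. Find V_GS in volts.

With gate tied to drain, V_GS = V_DS ≥ V_GS − V_TN, so the device is in saturation.
k_n = μ_nC_ox · (W/L) = 1.45 mA/V².
KCL at the drain: ½ k_n (V_GS − V_TN)² = (V_DD − V_GS)/R.
Let x = V_GS − 0.78. Then 11.2 x² + x − 6.18 = 0, giving x = 0.701 V (positive root), so V_GS = 1.48 V.
I_D = (V_DD − V_GS)/R = (6.96 − 1.48) / 15.4 = 0.356 mA.

V_GS = 1.48 V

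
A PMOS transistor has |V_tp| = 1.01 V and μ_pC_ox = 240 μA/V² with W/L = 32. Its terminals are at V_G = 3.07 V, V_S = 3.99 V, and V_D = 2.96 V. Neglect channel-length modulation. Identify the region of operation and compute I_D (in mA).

V_SG = V_S − V_G = 3.99 − 3.07 = 0.92 V; V_SD = V_S − V_D = 3.99 − 2.96 = 1.03 V.
V_SG = 0.92 V < |V_tp| = 1.01 V, so the transistor is in cutoff.

Cutoff; I_D = 0 mA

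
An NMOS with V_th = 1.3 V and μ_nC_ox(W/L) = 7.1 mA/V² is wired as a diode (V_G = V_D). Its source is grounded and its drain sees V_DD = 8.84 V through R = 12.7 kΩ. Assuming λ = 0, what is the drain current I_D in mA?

I_D = 0.562 mA

With gate tied to drain, V_GS = V_DS ≥ V_GS − V_th, so the device is in saturation.
KCL at the drain: ½ k_n (V_GS − V_th)² = (V_DD − V_GS)/R.
Let x = V_GS − 1.3. Then 45.1 x² + x − 7.54 = 0, giving x = 0.398 V (positive root), so V_GS = 1.7 V.
I_D = (V_DD − V_GS)/R = (8.84 − 1.7) / 12.7 = 0.562 mA.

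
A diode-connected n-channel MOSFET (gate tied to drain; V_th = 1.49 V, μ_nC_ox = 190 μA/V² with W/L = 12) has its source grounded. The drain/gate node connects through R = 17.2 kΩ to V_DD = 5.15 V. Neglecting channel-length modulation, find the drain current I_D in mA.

With gate tied to drain, V_GS = V_DS ≥ V_GS − V_th, so the device is in saturation.
k_n = μ_nC_ox · (W/L) = 2.28 mA/V².
KCL at the drain: ½ k_n (V_GS − V_th)² = (V_DD − V_GS)/R.
Let x = V_GS − 1.49. Then 19.6 x² + x − 3.66 = 0, giving x = 0.407 V (positive root), so V_GS = 1.9 V.
I_D = (V_DD − V_GS)/R = (5.15 − 1.9) / 17.2 = 0.189 mA.

I_D = 0.189 mA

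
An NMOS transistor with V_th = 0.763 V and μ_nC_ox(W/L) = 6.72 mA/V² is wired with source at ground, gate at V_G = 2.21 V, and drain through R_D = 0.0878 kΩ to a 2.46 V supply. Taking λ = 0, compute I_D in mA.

I_D = 7.04 mA

V_GS = V_G = 2.21 V, so V_ov = 2.21 − 0.763 = 1.45 V.
Assume saturation: I_D = ½ k_n V_ov² = 0.5 × 6.72 × 1.45² = 7.04 mA, giving V_DS = V_DD − I_D R_D = 2.46 − 7.04 × 0.0878 = 1.84 V.
V_DS = 1.84 V ≥ V_ov = 1.45 V, confirming saturation.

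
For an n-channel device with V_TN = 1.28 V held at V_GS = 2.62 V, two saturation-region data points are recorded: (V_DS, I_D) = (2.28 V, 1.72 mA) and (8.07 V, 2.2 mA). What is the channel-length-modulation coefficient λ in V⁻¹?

With V_GS fixed, I_D ∝ (1 + λ V_DS) in saturation, so I_D2/I_D1 = (1 + λ V_DS2)/(1 + λ V_DS1).
2.2/1.72 = 1.279 = (1 + 8.07 λ)/(1 + 2.28 λ).
Solving: λ (I_D1 V_DS2 − I_D2 V_DS1) = I_D2 − I_D1, so λ = (2.2 − 1.72) / (1.72 × 8.07 − 2.2 × 2.28) = 0.48 / 8.86 = 0.0541 V⁻¹.

λ = 0.0541 V⁻¹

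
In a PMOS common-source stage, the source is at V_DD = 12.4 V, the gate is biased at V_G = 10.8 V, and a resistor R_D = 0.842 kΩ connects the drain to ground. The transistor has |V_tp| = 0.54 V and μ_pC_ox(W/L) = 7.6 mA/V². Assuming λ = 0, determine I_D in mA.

V_SG = V_DD − V_G = 12.4 − 10.8 = 1.6 V, so V_ov = 1.6 − 0.54 = 1.06 V.
Assume saturation: I_D = ½ k_p V_ov² = 0.5 × 7.6 × 1.06² = 4.27 mA, giving V_SD = V_DD − I_D R_D = 12.4 − 4.27 × 0.842 = 8.8 V.
V_SD = 8.8 V ≥ V_ov = 1.06 V, confirming saturation.

I_D = 4.27 mA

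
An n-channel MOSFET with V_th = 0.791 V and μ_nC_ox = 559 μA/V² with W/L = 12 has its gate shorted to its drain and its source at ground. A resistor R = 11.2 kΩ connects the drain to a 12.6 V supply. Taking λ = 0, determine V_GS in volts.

With gate tied to drain, V_GS = V_DS ≥ V_GS − V_th, so the device is in saturation.
k_n = μ_nC_ox · (W/L) = 6.708 mA/V².
KCL at the drain: ½ k_n (V_GS − V_th)² = (V_DD − V_GS)/R.
Let x = V_GS − 0.791. Then 37.6 x² + x − 11.81 = 0, giving x = 0.548 V (positive root), so V_GS = 1.34 V.
I_D = (V_DD − V_GS)/R = (12.6 − 1.34) / 11.2 = 1.01 mA.

V_GS = 1.34 V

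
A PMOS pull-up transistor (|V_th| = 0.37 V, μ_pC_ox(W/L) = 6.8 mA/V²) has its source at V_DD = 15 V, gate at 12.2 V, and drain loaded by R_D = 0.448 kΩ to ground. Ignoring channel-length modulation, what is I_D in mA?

V_SG = V_DD − V_G = 15 − 12.2 = 2.8 V, so V_ov = 2.8 − 0.37 = 2.43 V.
Assume saturation: I_D = ½ k_p V_ov² = 0.5 × 6.8 × 2.43² = 20.1 mA, giving V_SD = V_DD − I_D R_D = 15 − 20.1 × 0.448 = 6.01 V.
V_SD = 6.01 V ≥ V_ov = 2.43 V, confirming saturation.

I_D = 20.1 mA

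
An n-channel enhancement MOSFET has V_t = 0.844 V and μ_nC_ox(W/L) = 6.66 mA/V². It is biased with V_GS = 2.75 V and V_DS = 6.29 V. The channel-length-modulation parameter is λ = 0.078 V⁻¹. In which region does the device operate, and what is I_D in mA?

V_ov = V_GS − V_t = 2.75 − 0.844 = 1.91 V.
Since V_DS = 6.29 V ≥ V_ov = 1.91 V, the device is in saturation.
I_D = ½ k_n V_ov² (1 + λ V_DS) = 0.5 × 6.66 × 1.91² × (1 + 0.078 × 6.29) = 18 mA.

Saturation; I_D = 18.0 mA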